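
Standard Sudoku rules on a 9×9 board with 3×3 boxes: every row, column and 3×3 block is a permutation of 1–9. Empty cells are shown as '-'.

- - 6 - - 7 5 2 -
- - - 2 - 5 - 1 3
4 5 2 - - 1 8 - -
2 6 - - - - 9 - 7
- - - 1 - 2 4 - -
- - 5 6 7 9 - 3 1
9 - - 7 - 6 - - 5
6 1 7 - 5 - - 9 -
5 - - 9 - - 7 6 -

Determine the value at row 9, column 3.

row 2, column 7 = 6 (sole candidate).
row 3, column 4 = 3 (sole candidate).
row 3, column 8 = 7 (sole candidate).
row 3, column 9 = 9 (sole candidate).
row 6, column 1 = 8 (sole candidate).
row 6, column 2 = 4 (sole candidate).
row 6, column 7 = 2 (sole candidate).
row 8, column 7 = 3 (sole candidate).
row 1, column 9 = 4 (sole candidate).
row 2, column 1 = 7 (sole candidate).
row 3, column 5 = 6 (sole candidate).
row 5, column 1 = 3 (sole candidate).
row 5, column 3 = 9 (sole candidate).
row 5, column 5 = 8 (sole candidate).
row 5, column 8 = 5 (sole candidate).
row 5, column 9 = 6 (sole candidate).
row 7, column 7 = 1 (sole candidate).
row 1, column 1 = 1 (sole candidate).
row 1, column 4 = 8 (sole candidate).
row 1, column 5 = 9 (sole candidate).
row 2, column 3 = 8 (sole candidate).
row 2, column 5 = 4 (sole candidate).
row 4, column 3 = 1 (sole candidate).
row 4, column 5 = 3 (sole candidate).
row 4, column 6 = 4 (sole candidate).
row 4, column 8 = 8 (sole candidate).
row 5, column 2 = 7 (sole candidate).
row 7, column 5 = 2 (sole candidate).
row 7, column 8 = 4 (sole candidate).
row 8, column 4 = 4 (sole candidate).
row 8, column 6 = 8 (sole candidate).
row 8, column 9 = 2 (sole candidate).
row 9, column 5 = 1 (sole candidate).
row 9, column 6 = 3 (sole candidate).
row 9, column 9 = 8 (sole candidate).
row 1, column 2 = 3 (sole candidate).
row 2, column 2 = 9 (sole candidate).
row 4, column 4 = 5 (sole candidate).
row 7, column 2 = 8 (sole candidate).
row 7, column 3 = 3 (sole candidate).
row 9, column 2 = 2 (sole candidate).
row 9, column 3 = 4: row 9 has {1,2,3,5,6,7,8,9}; col 3 has {1,2,3,5,6,7,8,9}; box has {1,2,3,5,6,7,8,9} → only 4 remains.

4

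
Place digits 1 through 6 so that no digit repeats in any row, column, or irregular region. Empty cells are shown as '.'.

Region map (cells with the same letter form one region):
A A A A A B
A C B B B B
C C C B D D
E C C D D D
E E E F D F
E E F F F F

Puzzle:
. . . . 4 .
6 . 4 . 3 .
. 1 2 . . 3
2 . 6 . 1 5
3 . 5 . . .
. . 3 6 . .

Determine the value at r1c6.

6

r1c3 = 1: row 1 has {4}; col 3 has {2,3,4,5,6}; region has {4,6} → only 1 remains.
r2c2 = 5: row 2 has {3,4,6}; col 2 has {1}; region has {1,2,6} → only 5 remains.
r3c1 = 4: row 3 has {1,2,3}; col 1 has {2,3,6}; region has {1,2,5,6} → only 4 remains.
r3c4 = 5: row 3 has {1,2,3,4}; col 4 has {6}; region has {3,4} → only 5 remains.
r3c5 = 6: row 3 has {1,2,3,4,5}; col 5 has {1,3,4}; region has {1,3,5} → only 6 remains.
r4c2 = 3: row 4 has {1,2,5,6}; col 2 has {1,5}; region has {1,2,4,5,6} → only 3 remains.
r4c4 = 4: row 4 has {1,2,3,5,6}; col 4 has {5,6}; region has {1,3,5,6} → only 4 remains.
r5c5 = 2: row 5 has {3,5}; col 5 has {1,3,4,6}; region has {1,3,4,5,6} → only 2 remains.
r6c1 = 1: row 6 has {3,6}; col 1 has {2,3,4,6}; region has {2,3,5} → only 1 remains.
r6c2 = 4: row 6 has {1,3,6}; col 2 has {1,3,5}; region has {1,2,3,5} → only 4 remains.
r6c5 = 5: row 6 has {1,3,4,6}; col 5 has {1,2,3,4,6}; region has {3,6} → only 5 remains.
r6c6 = 2: row 6 has {1,3,4,5,6}; col 6 has {3,5}; region has {3,5,6} → only 2 remains.
r1c1 = 5: row 1 has {1,4}; col 1 has {1,2,3,4,6}; region has {1,4,6} → only 5 remains.
r1c2 = 2: row 1 has {1,4,5}; col 2 has {1,3,4,5}; region has {1,4,5,6} → only 2 remains.
r1c4 = 3: row 1 has {1,2,4,5}; col 4 has {4,5,6}; region has {1,2,4,5,6} → only 3 remains.
r1c6 = 6: row 1 has {1,2,3,4,5}; col 6 has {2,3,5}; region has {3,4,5} → only 6 remains.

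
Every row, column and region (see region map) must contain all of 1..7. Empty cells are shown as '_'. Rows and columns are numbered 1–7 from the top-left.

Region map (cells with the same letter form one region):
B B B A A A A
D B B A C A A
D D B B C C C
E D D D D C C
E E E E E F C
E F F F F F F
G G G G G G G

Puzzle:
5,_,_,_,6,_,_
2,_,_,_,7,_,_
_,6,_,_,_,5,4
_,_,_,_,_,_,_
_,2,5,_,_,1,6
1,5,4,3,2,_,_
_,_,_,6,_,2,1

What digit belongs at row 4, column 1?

row 4, column 6 = 3: row 4 has {}; col 6 has {1,2,5}; region has {4,5,6,7} → only 3 remains.
row 4, column 7 = 2: row 4 has {3}; col 7 has {1,4,6}; region has {3,4,5,6,7} → only 2 remains.
row 6, column 7 = 7: row 6 has {1,2,3,4,5}; col 7 has {1,2,4,6}; region has {1,2,3,4,5} → only 7 remains.
row 1, column 7 = 3: row 1 has {5,6}; col 7 has {1,2,4,6,7}; region has {6} → only 3 remains.
row 2, column 6 = 4: row 2 has {2,7}; col 6 has {1,2,3,5}; region has {3,6} → only 4 remains.
row 2, column 7 = 5: row 2 has {2,4,7}; col 7 has {1,2,3,4,6,7}; region has {3,4,6} → only 5 remains.
row 3, column 5 = 1: row 3 has {4,5,6}; col 5 has {2,6,7}; region has {2,3,4,5,6,7} → only 1 remains.
row 6, column 6 = 6: row 6 has {1,2,3,4,5,7}; col 6 has {1,2,3,4,5}; region has {1,2,3,4,5,7} → only 6 remains.
row 1, column 6 = 7: row 1 has {3,5,6}; col 6 has {1,2,3,4,5,6}; region has {3,4,5,6} → only 7 remains.
row 2, column 4 = 1: row 2 has {2,4,5,7}; col 4 has {3,6}; region has {3,4,5,6,7} → only 1 remains.
row 1, column 4 = 2: row 1 has {3,5,6,7}; col 4 has {1,3,6}; region has {1,3,4,5,6,7} → only 2 remains.
row 2, column 2 = 3: row 2 has {1,2,4,5,7}; col 2 has {2,5,6}; region has {5} → only 3 remains.
row 2, column 3 = 6: row 2 has {1,2,3,4,5,7}; col 3 has {4,5}; region has {3,5} → only 6 remains.
row 3, column 4 = 7: row 3 has {1,4,5,6}; col 4 has {1,2,3,6}; region has {3,5,6} → only 7 remains.
row 5, column 4 = 4: row 5 has {1,2,5,6}; col 4 has {1,2,3,6,7}; region has {1,2,5} → only 4 remains.
row 5, column 5 = 3: row 5 has {1,2,4,5,6}; col 5 has {1,2,6,7}; region has {1,2,4,5} → only 3 remains.
row 1, column 3 = 1: row 1 has {2,3,5,6,7}; col 3 has {4,5,6}; region has {3,5,6,7} → only 1 remains.
row 3, column 1 = 3: row 3 has {1,4,5,6,7}; col 1 has {1,2,5}; region has {2,6} → only 3 remains.
row 3, column 3 = 2: row 3 has {1,3,4,5,6,7}; col 3 has {1,4,5,6}; region has {1,3,5,6,7} → only 2 remains.
row 4, column 3 = 7: row 4 has {2,3}; col 3 has {1,2,4,5,6}; region has {2,3,6} → only 7 remains.
row 4, column 4 = 5: row 4 has {2,3,7}; col 4 has {1,2,3,4,6,7}; region has {2,3,6,7} → only 5 remains.
row 4, column 5 = 4: row 4 has {2,3,5,7}; col 5 has {1,2,3,6,7}; region has {2,3,5,6,7} → only 4 remains.
row 5, column 1 = 7: row 5 has {1,2,3,4,5,6}; col 1 has {1,2,3,5}; region has {1,2,3,4,5} → only 7 remains.
row 7, column 1 = 4: row 7 has {1,2,6}; col 1 has {1,2,3,5,7}; region has {1,2,6} → only 4 remains.
row 7, column 2 = 7: row 7 has {1,2,4,6}; col 2 has {2,3,5,6}; region has {1,2,4,6} → only 7 remains.
row 7, column 3 = 3: row 7 has {1,2,4,6,7}; col 3 has {1,2,4,5,6,7}; region has {1,2,4,6,7} → only 3 remains.
row 7, column 5 = 5: row 7 has {1,2,3,4,6,7}; col 5 has {1,2,3,4,6,7}; region has {1,2,3,4,6,7} → only 5 remains.
row 1, column 2 = 4: row 1 has {1,2,3,5,6,7}; col 2 has {2,3,5,6,7}; region has {1,2,3,5,6,7} → only 4 remains.
row 4, column 1 = 6: row 4 has {2,3,4,5,7}; col 1 has {1,2,3,4,5,7}; region has {1,2,3,4,5,7} → only 6 remains.

6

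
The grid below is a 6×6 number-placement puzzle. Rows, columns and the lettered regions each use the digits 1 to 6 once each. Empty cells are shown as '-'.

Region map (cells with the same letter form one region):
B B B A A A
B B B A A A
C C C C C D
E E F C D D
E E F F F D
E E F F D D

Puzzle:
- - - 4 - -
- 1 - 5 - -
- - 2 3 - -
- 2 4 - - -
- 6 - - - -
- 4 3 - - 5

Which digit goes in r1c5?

1

r2c3 = 6 (sole candidate).
r3c2 = 5 (sole candidate).
r6c1 = 1 (sole candidate).
r1c2 = 3 (sole candidate).
r1c3 = 5 (sole candidate).
r5c3 = 1 (sole candidate).
r5c4 = 2 (sole candidate).
r5c5 = 5 (sole candidate).
r6c4 = 6 (sole candidate).
r6c5 = 2 (sole candidate).
r1c1 = 2 (sole candidate).
r2c1 = 4 (sole candidate).
r2c5 = 3 (sole candidate).
r2c6 = 2 (sole candidate).
r3c1 = 6 (sole candidate).
r4c4 = 1 (sole candidate).
r4c5 = 6 (sole candidate).
r4c6 = 3 (sole candidate).
r5c1 = 3 (sole candidate).
r5c6 = 4 (sole candidate).
r1c5 = 1: row 1 has {2,3,4,5}; col 5 has {2,3,5,6}; region has {2,3,4,5} → only 1 remains.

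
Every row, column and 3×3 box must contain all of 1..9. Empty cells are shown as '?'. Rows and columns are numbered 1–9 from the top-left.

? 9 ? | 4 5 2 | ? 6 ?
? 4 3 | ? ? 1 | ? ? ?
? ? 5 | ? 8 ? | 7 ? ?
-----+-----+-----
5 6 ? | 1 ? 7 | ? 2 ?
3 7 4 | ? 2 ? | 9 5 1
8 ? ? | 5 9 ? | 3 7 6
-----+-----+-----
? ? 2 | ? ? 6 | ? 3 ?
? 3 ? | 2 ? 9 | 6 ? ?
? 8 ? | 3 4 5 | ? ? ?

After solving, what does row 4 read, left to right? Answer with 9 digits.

569137824

r3c6 = 3 (sole candidate).
r4c3 = 9: row 4 has {1,2,5,6,7}; col 3 has {2,3,4,5}; box has {3,4,5,6,7,8} → only 9 remains.
r4c5 = 3: row 4 has {1,2,5,6,7,9}; col 5 has {2,4,5,8,9}; box has {1,2,5,7,9} → only 3 remains.
r5c6 = 8 (sole candidate).
r6c3 = 1 (sole candidate).
r6c6 = 4 (sole candidate).
r8c3 = 7 (sole candidate).
r8c5 = 1 (sole candidate).
r9c3 = 6 (sole candidate).
r1c3 = 8 (sole candidate).
r1c7 = 1 (sole candidate).
r1c9 = 3 (sole candidate).
r5c4 = 6 (sole candidate).
r6c2 = 2 (sole candidate).
r7c5 = 7 (sole candidate).
r8c1 = 4 (sole candidate).
r8c8 = 8 (sole candidate).
r8c9 = 5 (sole candidate).
r9c7 = 2 (sole candidate).
r1c1 = 7 (sole candidate).
r2c5 = 6 (sole candidate).
r2c8 = 9 (sole candidate).
r3c2 = 1 (sole candidate).
r3c4 = 9 (sole candidate).
r3c8 = 4 (sole candidate).
r3c9 = 2 (sole candidate).
r7c2 = 5 (sole candidate).
r7c4 = 8 (sole candidate).
r7c7 = 4 (sole candidate).
r7c9 = 9 (sole candidate).
r9c8 = 1 (sole candidate).
r9c9 = 7 (sole candidate).
r2c1 = 2 (sole candidate).
r2c4 = 7 (sole candidate).
r2c9 = 8 (sole candidate).
r3c1 = 6 (sole candidate).
r4c7 = 8: row 4 has {1,2,3,5,6,7,9}; col 7 has {1,2,3,4,6,7,9}; box has {1,2,3,5,6,7,9} → only 8 remains.
r4c9 = 4: row 4 has {1,2,3,5,6,7,8,9}; col 9 has {1,2,3,5,6,7,8,9}; box has {1,2,3,5,6,7,8,9} → only 4 remains.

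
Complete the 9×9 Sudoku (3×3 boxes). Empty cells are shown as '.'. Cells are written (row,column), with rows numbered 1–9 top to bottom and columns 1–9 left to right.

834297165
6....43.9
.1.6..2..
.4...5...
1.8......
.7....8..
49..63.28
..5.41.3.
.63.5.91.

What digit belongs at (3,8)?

4

(3,6) = 8: row 3 has {1,2,6}; col 6 has {1,3,4,5,7}; box has {2,4,6,7,9} → only 8 remains.
(7,4) = 7: row 7 has {2,3,4,6,8,9}; col 4 has {2,6}; box has {1,3,4,5,6} → only 7 remains.
(7,7) = 5: row 7 has {2,3,4,6,7,8,9}; col 7 has {1,2,3,8,9}; box has {1,2,3,8,9} → only 5 remains.
(9,4) = 8: row 9 has {1,3,5,6,9}; col 4 has {2,6,7}; box has {1,3,4,5,6,7} → only 8 remains.
(9,6) = 2: row 9 has {1,3,5,6,8,9}; col 6 has {1,3,4,5,7,8}; box has {1,3,4,5,6,7,8} → only 2 remains.
(2,5) = 1: row 2 has {3,4,6,9}; col 5 has {4,5,6,9}; box has {2,4,6,7,8,9} → only 1 remains.
(3,5) = 3: row 3 has {1,2,6,8}; col 5 has {1,4,5,6,9}; box has {1,2,4,6,7,8,9} → only 3 remains.
(6,5) = 2: row 6 has {7,8}; col 5 has {1,3,4,5,6,9}; box has {5} → only 2 remains.
(7,3) = 1: row 7 has {2,3,4,5,6,7,8,9}; col 3 has {3,4,5,8}; box has {3,4,5,6,9} → only 1 remains.
(8,4) = 9: row 8 has {1,3,4,5}; col 4 has {2,6,7,8}; box has {1,2,3,4,5,6,7,8} → only 9 remains.
(9,1) = 7: row 9 has {1,2,3,5,6,8,9}; col 1 has {1,4,6,8}; box has {1,3,4,5,6,9} → only 7 remains.
(9,9) = 4: row 9 has {1,2,3,5,6,7,8,9}; col 9 has {5,8,9}; box has {1,2,3,5,8,9} → only 4 remains.
(2,4) = 5: row 2 has {1,3,4,6,9}; col 4 has {2,6,7,8,9}; box has {1,2,3,4,6,7,8,9} → only 5 remains.
(3,9) = 7: row 3 has {1,2,3,6,8}; col 9 has {4,5,8,9}; box has {1,2,3,5,6,9} → only 7 remains.
(5,5) = 7: row 5 has {1,8}; col 5 has {1,2,3,4,5,6,9}; box has {2,5} → only 7 remains.
(8,1) = 2: row 8 has {1,3,4,5,9}; col 1 has {1,4,6,7,8}; box has {1,3,4,5,6,7,9} → only 2 remains.
(8,2) = 8: row 8 has {1,2,3,4,5,9}; col 2 has {1,3,4,6,7,9}; box has {1,2,3,4,5,6,7,9} → only 8 remains.
(8,9) = 6: row 8 has {1,2,3,4,5,8,9}; col 9 has {4,5,7,8,9}; box has {1,2,3,4,5,8,9} → only 6 remains.
(2,2) = 2: row 2 has {1,3,4,5,6,9}; col 2 has {1,3,4,6,7,8,9}; box has {1,3,4,6,8} → only 2 remains.
(2,3) = 7: row 2 has {1,2,3,4,5,6,9}; col 3 has {1,3,4,5,8}; box has {1,2,3,4,6,8} → only 7 remains.
(2,8) = 8: row 2 has {1,2,3,4,5,6,7,9}; col 8 has {1,2,3,6}; box has {1,2,3,5,6,7,9} → only 8 remains.
(3,3) = 9: row 3 has {1,2,3,6,7,8}; col 3 has {1,3,4,5,7,8}; box has {1,2,3,4,6,7,8} → only 9 remains.
(3,8) = 4: row 3 has {1,2,3,6,7,8,9}; col 8 has {1,2,3,6,8}; box has {1,2,3,5,6,7,8,9} → only 4 remains.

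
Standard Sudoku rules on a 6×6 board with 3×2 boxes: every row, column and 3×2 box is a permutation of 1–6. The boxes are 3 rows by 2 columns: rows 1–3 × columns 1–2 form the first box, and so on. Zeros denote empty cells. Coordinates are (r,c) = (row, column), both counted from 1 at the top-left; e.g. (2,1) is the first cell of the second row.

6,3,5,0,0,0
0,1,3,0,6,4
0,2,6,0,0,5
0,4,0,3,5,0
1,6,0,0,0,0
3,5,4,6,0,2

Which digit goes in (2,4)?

2

(1,6) = 1: row 1 has {3,5,6}; col 6 has {2,4,5}; box has {4,5,6} → only 1 remains.
(2,1) = 5: row 2 has {1,3,4,6}; col 1 has {1,3,6}; box has {1,2,3,6} → only 5 remains.
(2,4) = 2: row 2 has {1,3,4,5,6}; col 4 has {3,6}; box has {3,5,6} → only 2 remains.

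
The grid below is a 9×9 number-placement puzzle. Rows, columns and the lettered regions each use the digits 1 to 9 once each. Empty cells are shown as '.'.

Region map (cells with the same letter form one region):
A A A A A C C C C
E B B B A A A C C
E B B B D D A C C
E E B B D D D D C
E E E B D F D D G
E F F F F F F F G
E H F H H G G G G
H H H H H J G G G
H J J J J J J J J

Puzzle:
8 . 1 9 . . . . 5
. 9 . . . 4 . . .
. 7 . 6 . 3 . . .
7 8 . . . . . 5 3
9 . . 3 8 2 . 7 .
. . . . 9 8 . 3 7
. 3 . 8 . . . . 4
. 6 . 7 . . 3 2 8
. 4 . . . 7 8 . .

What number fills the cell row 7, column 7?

row 1, column 2 = 2: row 1 has {1,5,8,9}; col 2 has {3,4,6,7,8,9}; region has {1,4,8,9} → only 2 remains.
row 1, column 6 = 6: row 1 has {1,2,5,8,9}; col 6 has {2,3,4,7,8}; region has {3,5} → only 6 remains.
row 1, column 8 = 4: row 1 has {1,2,5,6,8,9}; col 8 has {2,3,5,7}; region has {3,5,6} → only 4 remains.
row 3, column 7 = 5: row 3 has {3,6,7}; col 7 has {3,8}; region has {1,2,4,8,9} → only 5 remains.
row 1, column 7 = 7: row 1 has {1,2,4,5,6,8,9}; col 7 has {3,5,8}; region has {3,4,5,6} → only 7 remains.
row 2, column 7 = 6: row 2 has {4,9}; col 7 has {3,5,7,8}; region has {1,2,4,5,8,9} → only 6 remains.
row 1, column 5 = 3: row 1 has {1,2,4,5,6,7,8,9}; col 5 has {8,9}; region has {1,2,4,5,6,8,9} → only 3 remains.
row 2, column 5 = 7: row 2 has {4,6,9}; col 5 has {3,8,9}; region has {1,2,3,4,5,6,8,9} → only 7 remains.
row 2, column 1 = 3: in row 2, 3 can only go here (every other open cell in that row sees a 3).
row 4, column 5 = 6: in row 4, 6 can only go here (every other open cell in that row sees a 6).
row 6, column 1 = 2: in row 6, 2 can only go here (every other open cell in that row sees a 2).
row 6, column 3 = 6: in row 6, 6 can only go here (every other open cell in that row sees a 6).
row 5, column 9 = 6: in row 5, 6 can only go here (every other open cell in that row sees a 6).
row 7, column 5 = 2: in row 7, 2 can only go here (every other open cell in that row sees a 2).
row 7, column 1 = 6: in row 7, 6 can only go here (every other open cell in that row sees a 6).
row 7, column 3 = 7: in row 7, 7 can only go here (every other open cell in that row sees a 7).
row 7, column 6 = 5: in row 7, 5 can only go here (every other open cell in that row sees a 5).
row 9, column 3 = 3: in row 9, 3 can only go here (every other open cell in that row sees a 3).
row 9, column 8 = 6: in row 9, 6 can only go here (every other open cell in that row sees a 6).
row 9, column 9 = 9: in row 9, 9 can only go here (every other open cell in that row sees a 9).
row 8, column 6 = 1: row 8 has {2,3,6,7,8}; col 6 has {2,3,4,5,6,7,8}; region has {3,4,6,7,8,9} → only 1 remains.
row 9, column 5 = 5: row 9 has {3,4,6,7,8,9}; col 5 has {2,3,6,7,8,9}; region has {1,3,4,6,7,8,9} → only 5 remains.
row 4, column 6 = 9: row 4 has {3,5,6,7,8}; col 6 has {1,2,3,4,5,6,7,8}; region has {3,5,6,7,8} → only 9 remains.
row 8, column 5 = 4: row 8 has {1,2,3,6,7,8}; col 5 has {2,3,5,6,7,8,9}; region has {2,3,6,7,8} → only 4 remains.
row 9, column 1 = 1: row 9 has {3,4,5,6,7,8,9}; col 1 has {2,3,6,7,8,9}; region has {2,3,4,6,7,8} → only 1 remains.
row 9, column 4 = 2: row 9 has {1,3,4,5,6,7,8,9}; col 4 has {3,6,7,8,9}; region has {1,3,4,5,6,7,8,9} → only 2 remains.
row 3, column 1 = 4: row 3 has {3,5,6,7}; col 1 has {1,2,3,6,7,8,9}; region has {2,3,6,7,8,9} → only 4 remains.
row 3, column 5 = 1: row 3 has {3,4,5,6,7}; col 5 has {2,3,4,5,6,7,8,9}; region has {3,5,6,7,8,9} → only 1 remains.
row 3, column 9 = 2: row 3 has {1,3,4,5,6,7}; col 9 has {3,4,5,6,7,8,9}; region has {3,4,5,6,7} → only 2 remains.
row 5, column 3 = 5: row 5 has {2,3,6,7,8,9}; col 3 has {1,3,6,7}; region has {2,3,4,6,7,8,9} → only 5 remains.
row 5, column 7 = 4: row 5 has {2,3,5,6,7,8,9}; col 7 has {3,5,6,7,8}; region has {1,3,5,6,7,8,9} → only 4 remains.
row 6, column 7 = 1: row 6 has {2,3,6,7,8,9}; col 7 has {3,4,5,6,7,8}; region has {2,3,6,7,8,9} → only 1 remains.
row 7, column 7 = 9: row 7 has {2,3,4,5,6,7,8}; col 7 has {1,3,4,5,6,7,8}; region has {2,3,4,5,6,7,8} → only 9 remains.

9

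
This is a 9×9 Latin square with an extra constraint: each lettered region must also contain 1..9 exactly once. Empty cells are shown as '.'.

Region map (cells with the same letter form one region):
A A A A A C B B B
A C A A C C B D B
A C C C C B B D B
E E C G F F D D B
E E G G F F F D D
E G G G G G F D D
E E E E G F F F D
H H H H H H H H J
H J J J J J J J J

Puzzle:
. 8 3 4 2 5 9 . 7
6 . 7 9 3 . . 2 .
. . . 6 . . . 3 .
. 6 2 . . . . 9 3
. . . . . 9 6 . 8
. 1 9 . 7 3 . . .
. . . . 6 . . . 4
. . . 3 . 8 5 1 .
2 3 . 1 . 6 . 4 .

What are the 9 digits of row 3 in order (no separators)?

578694231

r1c1 = 1 (sole candidate).
r1c8 = 6 (sole candidate).
r2c2 = 4 (sole candidate).
r2c6 = 1 (sole candidate).
r2c7 = 8 (sole candidate).
r2c9 = 5 (sole candidate).
r3c1 = 5: row 3 has {3,6}; col 1 has {1,2,6}; region has {1,2,3,4,6,7,8,9} → only 5 remains.
r3c3 = 8: row 3 has {3,5,6}; col 3 has {2,3,7,9}; region has {1,2,3,4,5,6} → only 8 remains.
r3c5 = 9: row 3 has {3,5,6,8}; col 5 has {2,3,6,7}; region has {1,2,3,4,5,6,8} → only 9 remains.
r6c8 = 5 (sole candidate).
r6c9 = 6 (sole candidate).
r8c5 = 4 (sole candidate).
r9c3 = 5 (sole candidate).
r9c5 = 8 (sole candidate).
r9c7 = 7 (sole candidate).
r9c9 = 9 (sole candidate).
r3c2 = 7: row 3 has {3,5,6,8,9}; col 2 has {1,3,4,6,8}; region has {1,2,3,4,5,6,8,9} → only 7 remains.
r4c7 = 1 (sole candidate).
r5c3 = 4 (sole candidate).
r5c8 = 7 (sole candidate).
r7c3 = 1 (sole candidate).
r7c8 = 8 (sole candidate).
r8c2 = 9 (sole candidate).
r8c3 = 6 (sole candidate).
r8c9 = 2 (sole candidate).
r3c9 = 1: row 3 has {3,5,6,7,8,9}; col 9 has {2,3,4,5,6,7,8,9}; region has {3,5,6,7,8,9} → only 1 remains.
r4c5 = 5 (sole candidate).
r5c1 = 3 (sole candidate).
r5c5 = 1 (sole candidate).
r8c1 = 7 (sole candidate).
r4c4 = 8 (sole candidate).
r6c4 = 2 (sole candidate).
r6c7 = 4 (sole candidate).
r7c1 = 9 (sole candidate).
r3c7 = 2: row 3 has {1,3,5,6,7,8,9}; col 7 has {1,4,5,6,7,8,9}; region has {1,3,5,6,7,8,9} → only 2 remains.
r4c1 = 4 (sole candidate).
r4c6 = 7 (sole candidate).
r5c4 = 5 (sole candidate).
r6c1 = 8 (sole candidate).
r7c4 = 7 (sole candidate).
r7c6 = 2 (sole candidate).
r7c7 = 3 (sole candidate).
r3c6 = 4: row 3 has {1,2,3,5,6,7,8,9}; col 6 has {1,2,3,5,6,7,8,9}; region has {1,2,3,5,6,7,8,9} → only 4 remains.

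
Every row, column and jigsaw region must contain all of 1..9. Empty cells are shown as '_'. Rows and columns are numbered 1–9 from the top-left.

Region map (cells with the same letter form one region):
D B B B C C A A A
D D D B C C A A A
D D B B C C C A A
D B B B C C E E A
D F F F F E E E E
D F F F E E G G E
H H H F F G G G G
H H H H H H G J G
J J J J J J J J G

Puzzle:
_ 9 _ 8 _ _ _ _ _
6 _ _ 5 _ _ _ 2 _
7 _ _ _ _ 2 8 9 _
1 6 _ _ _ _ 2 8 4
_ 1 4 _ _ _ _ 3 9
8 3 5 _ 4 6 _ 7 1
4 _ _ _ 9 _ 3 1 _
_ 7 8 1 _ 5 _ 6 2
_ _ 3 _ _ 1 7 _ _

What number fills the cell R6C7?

9

R1C8 = 5 (sole candidate).
R2C2 = 4 (sole candidate).
R2C3 = 9 (sole candidate).
R2C7 = 1 (sole candidate).
R3C2 = 5 (sole candidate).
R3C3 = 1 (sole candidate).
R4C3 = 7 (sole candidate).
R4C4 = 3 (sole candidate).
R4C5 = 5 (sole candidate).
R4C6 = 9 (sole candidate).
R5C1 = 2 (sole candidate).
R5C6 = 7 (sole candidate).
R5C7 = 5 (sole candidate).
R6C4 = 2 (sole candidate).
R6C7 = 9: row 6 has {1,2,3,4,5,6,7,8}; col 7 has {1,2,3,5,7,8}; region has {1,2,3,7} → only 9 remains.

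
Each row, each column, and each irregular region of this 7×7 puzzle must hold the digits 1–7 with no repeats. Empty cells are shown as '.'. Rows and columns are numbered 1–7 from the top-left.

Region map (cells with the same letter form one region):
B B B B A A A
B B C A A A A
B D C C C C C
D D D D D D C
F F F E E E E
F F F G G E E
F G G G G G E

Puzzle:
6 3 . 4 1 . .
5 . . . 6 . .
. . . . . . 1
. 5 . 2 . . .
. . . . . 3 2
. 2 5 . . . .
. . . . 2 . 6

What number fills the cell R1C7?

5

R2C2 = 1: in row 2, 1 can only go here (every other open cell in that row sees a 1).
R6C4 = 6: in row 6, 6 can only go here (every other open cell in that row sees a 6).
R3C1 = 2: in column 1, 2 can only go here (every other open cell in that column sees a 2).
R1C3 = 7: row 1 has {1,3,4,6}; col 3 has {5}; region has {1,2,3,4,5,6} → only 7 remains.
R1C7 = 5: row 1 has {1,3,4,6,7}; col 7 has {1,2,6}; region has {1,6} → only 5 remains.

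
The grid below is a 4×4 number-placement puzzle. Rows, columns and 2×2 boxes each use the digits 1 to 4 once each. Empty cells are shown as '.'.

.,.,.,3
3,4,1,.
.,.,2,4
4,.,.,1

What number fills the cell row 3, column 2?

row 1, column 3 = 4: row 1 has {3}; col 3 has {1,2}; box has {1,3} → only 4 remains.
row 2, column 4 = 2: row 2 has {1,3,4}; col 4 has {1,3,4}; box has {1,3,4} → only 2 remains.
row 3, column 1 = 1: row 3 has {2,4}; col 1 has {3,4}; box has {4} → only 1 remains.
row 3, column 2 = 3: row 3 has {1,2,4}; col 2 has {4}; box has {1,4} → only 3 remains.

3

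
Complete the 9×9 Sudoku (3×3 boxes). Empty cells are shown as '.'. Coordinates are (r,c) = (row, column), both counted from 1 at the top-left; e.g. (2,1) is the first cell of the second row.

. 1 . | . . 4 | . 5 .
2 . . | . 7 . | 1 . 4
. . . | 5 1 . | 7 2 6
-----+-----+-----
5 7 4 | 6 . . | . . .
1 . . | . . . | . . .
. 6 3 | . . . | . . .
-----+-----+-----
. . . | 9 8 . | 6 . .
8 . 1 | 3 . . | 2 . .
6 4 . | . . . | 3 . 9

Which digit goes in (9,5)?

5

(2,4) = 8 (sole candidate).
(6,1) = 9 (sole candidate).
(1,4) = 2 (sole candidate).
(3,1) = 4 (hidden single in row 3).
(5,8) = 6 (hidden single in row 5).
(7,8) = 4 (hidden single in row 7).
(8,8) = 7 (sole candidate).
(8,9) = 5 (sole candidate).
(7,9) = 1 (sole candidate).
(8,2) = 9 (sole candidate).
(8,6) = 6 (sole candidate).
(9,8) = 8 (sole candidate).
(6,8) = 1 (sole candidate).
(8,5) = 4 (sole candidate).
(2,3) = 6 (hidden single in row 2).
(1,5) = 6 (hidden single in row 1).
(2,2) = 5 (hidden single in row 2).
(4,6) = 1 (hidden single in row 4).
(9,4) = 1 (hidden single in row 9).
Singles propagation stalls; (9,5) is still open with candidates {2,5}.
  Try (9,5) = 2: this forces (6,5)=5, (4,9)=2, (4,7)=8, (1,7)=9, (2,8)=3, (4,8)=9, (6,7)=4, (6,9)=7; then (6,4) has no candidate left — contradiction.
So (9,5) = 5.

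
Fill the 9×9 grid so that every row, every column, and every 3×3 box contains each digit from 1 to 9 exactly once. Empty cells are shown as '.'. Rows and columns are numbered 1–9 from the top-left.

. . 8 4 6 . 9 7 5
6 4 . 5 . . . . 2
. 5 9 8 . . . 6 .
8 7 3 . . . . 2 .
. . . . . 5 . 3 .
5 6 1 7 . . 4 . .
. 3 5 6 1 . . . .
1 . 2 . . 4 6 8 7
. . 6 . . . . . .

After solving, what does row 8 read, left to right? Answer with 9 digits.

r2c3 = 7: row 2 has {2,4,5,6}; col 3 has {1,2,3,5,6,8,9}; box has {4,5,6,8,9} → only 7 remains.
r2c8 = 1: row 2 has {2,4,5,6,7}; col 8 has {2,3,6,7,8}; box has {2,5,6,7,9} → only 1 remains.
r3c7 = 3: row 3 has {5,6,8,9}; col 7 has {4,6,9}; box has {1,2,5,6,7,9} → only 3 remains.
r3c9 = 4: row 3 has {3,5,6,8,9}; col 9 has {2,5,7}; box has {1,2,3,5,6,7,9} → only 4 remains.
r5c3 = 4: row 5 has {3,5}; col 3 has {1,2,3,5,6,7,8,9}; box has {1,3,5,6,7,8} → only 4 remains.
r6c8 = 9: row 6 has {1,4,5,6,7}; col 8 has {1,2,3,6,7,8}; box has {2,3,4} → only 9 remains.
r6c9 = 8: row 6 has {1,4,5,6,7,9}; col 9 has {2,4,5,7}; box has {2,3,4,9} → only 8 remains.
r7c7 = 2: row 7 has {1,3,5,6}; col 7 has {3,4,6,9}; box has {6,7,8} → only 2 remains.
r7c8 = 4: row 7 has {1,2,3,5,6}; col 8 has {1,2,3,6,7,8,9}; box has {2,6,7,8} → only 4 remains.
r7c9 = 9: row 7 has {1,2,3,4,5,6}; col 9 has {2,4,5,7,8}; box has {2,4,6,7,8} → only 9 remains.
r8c2 = 9: row 8 has {1,2,4,6,7,8}; col 2 has {3,4,5,6,7}; box has {1,2,3,5,6} → only 9 remains.
r8c4 = 3: row 8 has {1,2,4,6,7,8,9}; col 4 has {4,5,6,7,8}; box has {1,4,6} → only 3 remains.
r8c5 = 5: row 8 has {1,2,3,4,6,7,8,9}; col 5 has {1,6}; box has {1,3,4,6} → only 5 remains.

192354687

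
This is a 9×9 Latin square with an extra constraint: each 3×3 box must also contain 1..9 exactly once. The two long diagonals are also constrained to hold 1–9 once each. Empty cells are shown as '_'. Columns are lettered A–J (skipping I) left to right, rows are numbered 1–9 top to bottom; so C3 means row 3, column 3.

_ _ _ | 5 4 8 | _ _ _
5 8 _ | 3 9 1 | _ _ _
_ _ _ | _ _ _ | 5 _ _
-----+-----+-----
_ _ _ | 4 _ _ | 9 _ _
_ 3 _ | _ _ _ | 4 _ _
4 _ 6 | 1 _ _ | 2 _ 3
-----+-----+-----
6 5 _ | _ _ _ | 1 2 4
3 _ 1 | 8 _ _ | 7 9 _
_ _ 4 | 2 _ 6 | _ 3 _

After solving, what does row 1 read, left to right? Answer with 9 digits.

269548317

G2 = 6 (sole candidate).
B8 = 2 (sole candidate).
E8 = 5 (sole candidate).
F8 = 4 (sole candidate).
J8 = 6 (sole candidate).
G9 = 8 (sole candidate).
J9 = 5 (sole candidate).
G1 = 3: row 1 has {4,5,8}; col 7 has {1,2,4,5,6,7,8,9}; box has {5,6} → only 3 remains.
F6 = 7 (sole candidate).
A1 = 2: row 1 has {3,4,5,8}; col 1 has {3,4,5,6}; box has {5,8}; main diagonal has {1,4,5,7,8,9} → only 2 remains.
C2 = 7 (sole candidate).
H2 = 4 (sole candidate).
J2 = 2 (sole candidate).
C3 = 3 (sole candidate).
F3 = 2 (sole candidate).
F4 = 3 (sole candidate).
E5 = 6 (sole candidate).
B6 = 9 (sole candidate).
E6 = 8 (sole candidate).
H6 = 5 (sole candidate).
F7 = 9 (sole candidate).
B9 = 7 (sole candidate).
E9 = 1 (sole candidate).
C1 = 9: row 1 has {2,3,4,5,8}; col 3 has {1,3,4,6,7}; box has {2,3,5,7,8} → only 9 remains.
J1 = 7: row 1 has {2,3,4,5,8,9}; col 9 has {2,3,4,5,6}; box has {2,3,4,5,6}; anti-diagonal has {1,2,3,4,5,6} → only 7 remains.
A3 = 1 (sole candidate).
E3 = 7 (sole candidate).
H3 = 8 (sole candidate).
J3 = 9 (sole candidate).
B4 = 1 (sole candidate).
E4 = 2 (sole candidate).
J4 = 8 (sole candidate).
D5 = 9 (sole candidate).
F5 = 5 (sole candidate).
J5 = 1 (sole candidate).
C7 = 8 (sole candidate).
D7 = 7 (sole candidate).
E7 = 3 (sole candidate).
A9 = 9 (sole candidate).
B1 = 6: row 1 has {2,3,4,5,7,8,9}; col 2 has {1,2,3,5,7,8,9}; box has {1,2,3,5,7,8,9} → only 6 remains.
H1 = 1: row 1 has {2,3,4,5,6,7,8,9}; col 8 has {2,3,4,5,8,9}; box has {2,3,4,5,6,7,8,9} → only 1 remains.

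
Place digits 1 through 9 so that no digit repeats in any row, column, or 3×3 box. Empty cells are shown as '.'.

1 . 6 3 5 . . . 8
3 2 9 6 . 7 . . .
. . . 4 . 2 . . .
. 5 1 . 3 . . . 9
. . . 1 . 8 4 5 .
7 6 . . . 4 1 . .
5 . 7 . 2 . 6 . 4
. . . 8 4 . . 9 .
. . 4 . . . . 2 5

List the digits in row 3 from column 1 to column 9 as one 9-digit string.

r1c6 = 9: row 1 has {1,3,5,6,8}; col 6 has {2,4,7,8}; box has {2,3,4,5,6,7} → only 9 remains.
r2c7 = 5: row 2 has {2,3,6,7,9}; col 7 has {1,4,6}; box has {8} → only 5 remains.
r2c9 = 1: row 2 has {2,3,5,6,7,9}; col 9 has {4,5,8,9}; box has {5,8} → only 1 remains.
r3c1 = 8: row 3 has {2,4}; col 1 has {1,3,5,7}; box has {1,2,3,6,9} → only 8 remains.
r3c2 = 7: row 3 has {2,4,8}; col 2 has {2,5,6}; box has {1,2,3,6,8,9} → only 7 remains.
r3c3 = 5: row 3 has {2,4,7,8}; col 3 has {1,4,6,7,9}; box has {1,2,3,6,7,8,9} → only 5 remains.
r3c5 = 1: row 3 has {2,4,5,7,8}; col 5 has {2,3,4,5}; box has {2,3,4,5,6,7,9} → only 1 remains.
r4c6 = 6: row 4 has {1,3,5,9}; col 6 has {2,4,7,8,9}; box has {1,3,4,8} → only 6 remains.
r6c5 = 9: row 6 has {1,4,6,7}; col 5 has {1,2,3,4,5}; box has {1,3,4,6,8} → only 9 remains.
r7c4 = 9: row 7 has {2,4,5,6,7}; col 4 has {1,3,4,6,8}; box has {2,4,8} → only 9 remains.
r9c4 = 7: row 9 has {2,4,5}; col 4 has {1,3,4,6,8,9}; box has {2,4,8,9} → only 7 remains.
r9c5 = 6: row 9 has {2,4,5,7}; col 5 has {1,2,3,4,5,9}; box has {2,4,7,8,9} → only 6 remains.
r1c2 = 4: row 1 has {1,3,5,6,8,9}; col 2 has {2,5,6,7}; box has {1,2,3,5,6,7,8,9} → only 4 remains.
r1c8 = 7: row 1 has {1,3,4,5,6,8,9}; col 8 has {2,5,9}; box has {1,5,8} → only 7 remains.
r2c5 = 8: row 2 has {1,2,3,5,6,7,9}; col 5 has {1,2,3,4,5,6,9}; box has {1,2,3,4,5,6,7,9} → only 8 remains.
r2c8 = 4: row 2 has {1,2,3,5,6,7,8,9}; col 8 has {2,5,7,9}; box has {1,5,7,8} → only 4 remains.
r4c4 = 2: row 4 has {1,3,5,6,9}; col 4 has {1,3,4,6,7,8,9}; box has {1,3,4,6,8,9} → only 2 remains.
r4c8 = 8: row 4 has {1,2,3,5,6,9}; col 8 has {2,4,5,7,9}; box has {1,4,5,9} → only 8 remains.
r5c5 = 7: row 5 has {1,4,5,8}; col 5 has {1,2,3,4,5,6,8,9}; box has {1,2,3,4,6,8,9} → only 7 remains.
r6c4 = 5: row 6 has {1,4,6,7,9}; col 4 has {1,2,3,4,6,7,8,9}; box has {1,2,3,4,6,7,8,9} → only 5 remains.
r6c8 = 3: row 6 has {1,4,5,6,7,9}; col 8 has {2,4,5,7,8,9}; box has {1,4,5,8,9} → only 3 remains.
r6c9 = 2: row 6 has {1,3,4,5,6,7,9}; col 9 has {1,4,5,8,9}; box has {1,3,4,5,8,9} → only 2 remains.
r7c8 = 1: row 7 has {2,4,5,6,7,9}; col 8 has {2,3,4,5,7,8,9}; box has {2,4,5,6,9} → only 1 remains.
r9c1 = 9: row 9 has {2,4,5,6,7}; col 1 has {1,3,5,7,8}; box has {4,5,7} → only 9 remains.
r1c7 = 2: row 1 has {1,3,4,5,6,7,8,9}; col 7 has {1,4,5,6}; box has {1,4,5,7,8} → only 2 remains.
r3c8 = 6: row 3 has {1,2,4,5,7,8}; col 8 has {1,2,3,4,5,7,8,9}; box has {1,2,4,5,7,8} → only 6 remains.
r3c9 = 3: row 3 has {1,2,4,5,6,7,8}; col 9 has {1,2,4,5,8,9}; box has {1,2,4,5,6,7,8} → only 3 remains.
r4c1 = 4: row 4 has {1,2,3,5,6,8,9}; col 1 has {1,3,5,7,8,9}; box has {1,5,6,7} → only 4 remains.
r4c7 = 7: row 4 has {1,2,3,4,5,6,8,9}; col 7 has {1,2,4,5,6}; box has {1,2,3,4,5,8,9} → only 7 remains.
r5c1 = 2: row 5 has {1,4,5,7,8}; col 1 has {1,3,4,5,7,8,9}; box has {1,4,5,6,7} → only 2 remains.
r5c3 = 3: row 5 has {1,2,4,5,7,8}; col 3 has {1,4,5,6,7,9}; box has {1,2,4,5,6,7} → only 3 remains.
r5c9 = 6: row 5 has {1,2,3,4,5,7,8}; col 9 has {1,2,3,4,5,8,9}; box has {1,2,3,4,5,7,8,9} → only 6 remains.
r6c3 = 8: row 6 has {1,2,3,4,5,6,7,9}; col 3 has {1,3,4,5,6,7,9}; box has {1,2,3,4,5,6,7} → only 8 remains.
r7c6 = 3: row 7 has {1,2,4,5,6,7,9}; col 6 has {2,4,6,7,8,9}; box has {2,4,6,7,8,9} → only 3 remains.
r8c1 = 6: row 8 has {4,8,9}; col 1 has {1,2,3,4,5,7,8,9}; box has {4,5,7,9} → only 6 remains.
r8c3 = 2: row 8 has {4,6,8,9}; col 3 has {1,3,4,5,6,7,8,9}; box has {4,5,6,7,9} → only 2 remains.
r8c7 = 3: row 8 has {2,4,6,8,9}; col 7 has {1,2,4,5,6,7}; box has {1,2,4,5,6,9} → only 3 remains.
r8c9 = 7: row 8 has {2,3,4,6,8,9}; col 9 has {1,2,3,4,5,6,8,9}; box has {1,2,3,4,5,6,9} → only 7 remains.
r9c6 = 1: row 9 has {2,4,5,6,7,9}; col 6 has {2,3,4,6,7,8,9}; box has {2,3,4,6,7,8,9} → only 1 remains.
r9c7 = 8: row 9 has {1,2,4,5,6,7,9}; col 7 has {1,2,3,4,5,6,7}; box has {1,2,3,4,5,6,7,9} → only 8 remains.
r3c7 = 9: row 3 has {1,2,3,4,5,6,7,8}; col 7 has {1,2,3,4,5,6,7,8}; box has {1,2,3,4,5,6,7,8} → only 9 remains.

875412963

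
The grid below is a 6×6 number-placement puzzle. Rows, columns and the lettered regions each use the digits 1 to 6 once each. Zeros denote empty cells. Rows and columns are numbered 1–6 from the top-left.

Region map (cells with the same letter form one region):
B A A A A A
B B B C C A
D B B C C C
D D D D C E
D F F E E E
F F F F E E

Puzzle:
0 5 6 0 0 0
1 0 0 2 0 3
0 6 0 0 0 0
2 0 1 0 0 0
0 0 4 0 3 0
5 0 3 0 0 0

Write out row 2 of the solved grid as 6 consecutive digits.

145263

R2C2 = 4: row 2 has {1,2,3}; col 2 has {5,6}; region has {1,6} → only 4 remains.
R2C3 = 5: row 2 has {1,2,3,4}; col 3 has {1,3,4,6}; region has {1,4,6} → only 5 remains.
R2C5 = 6: row 2 has {1,2,3,4,5}; col 5 has {3}; region has {2} → only 6 remains.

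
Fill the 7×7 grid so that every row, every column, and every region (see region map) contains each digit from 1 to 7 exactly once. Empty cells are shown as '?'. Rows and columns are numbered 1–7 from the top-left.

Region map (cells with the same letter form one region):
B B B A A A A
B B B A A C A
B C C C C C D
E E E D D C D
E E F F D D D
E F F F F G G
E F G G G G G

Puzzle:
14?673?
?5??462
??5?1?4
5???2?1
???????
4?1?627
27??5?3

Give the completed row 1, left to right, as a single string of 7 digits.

r1c3 = 2: row 1 has {1,3,4,6,7}; col 3 has {1,5}; region has {1,4,5} → only 2 remains.
r1c7 = 5: row 1 has {1,2,3,4,6,7}; col 7 has {1,2,3,4,7}; region has {2,3,4,6,7} → only 5 remains.

1426735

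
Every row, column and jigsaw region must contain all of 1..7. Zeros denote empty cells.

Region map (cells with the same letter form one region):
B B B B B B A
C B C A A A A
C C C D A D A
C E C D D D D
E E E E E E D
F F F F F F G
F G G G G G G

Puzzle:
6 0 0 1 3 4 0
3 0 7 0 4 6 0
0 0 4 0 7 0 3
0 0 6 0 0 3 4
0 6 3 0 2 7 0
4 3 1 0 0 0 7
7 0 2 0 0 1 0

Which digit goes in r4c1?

r1c3 = 5 (sole candidate).
r1c7 = 2 (sole candidate).
r2c2 = 2 (sole candidate).
r2c4 = 5 (sole candidate).
r2c7 = 1 (sole candidate).
r5c4 = 4 (sole candidate).
r5c7 = 5 (sole candidate).
r7c7 = 6 (sole candidate).
r1c2 = 7 (sole candidate).
r3c6 = 2 (sole candidate).
r4c4 = 7 (sole candidate).
r4c5 = 1 (sole candidate).
r5c1 = 1 (sole candidate).
r6c6 = 5 (sole candidate).
r7c4 = 3 (sole candidate).
r7c5 = 5 (sole candidate).
r3c1 = 5 (sole candidate).
r3c2 = 1 (sole candidate).
r3c4 = 6 (sole candidate).
r4c1 = 2: row 4 has {1,3,4,6,7}; col 1 has {1,3,4,5,6,7}; region has {1,3,4,5,6,7} → only 2 remains.

2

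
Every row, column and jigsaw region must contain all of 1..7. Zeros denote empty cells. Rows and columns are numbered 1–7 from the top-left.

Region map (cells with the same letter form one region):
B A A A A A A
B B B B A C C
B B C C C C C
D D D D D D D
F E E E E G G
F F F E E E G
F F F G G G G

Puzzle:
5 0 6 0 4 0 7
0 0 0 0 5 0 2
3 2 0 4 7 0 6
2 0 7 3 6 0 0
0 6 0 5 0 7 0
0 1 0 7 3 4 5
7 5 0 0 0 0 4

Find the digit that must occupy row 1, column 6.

row 1, column 2 = 3: row 1 has {4,5,6,7}; col 2 has {1,2,5,6}; region has {4,5,6,7} → only 3 remains.
row 4, column 2 = 4: row 4 has {2,3,6,7}; col 2 has {1,2,3,5,6}; region has {2,3,6,7} → only 4 remains.
row 4, column 7 = 1: row 4 has {2,3,4,6,7}; col 7 has {2,4,5,6,7}; region has {2,3,4,6,7} → only 1 remains.
row 5, column 1 = 4: row 5 has {5,6,7}; col 1 has {2,3,5,7}; region has {1,5,7} → only 4 remains.
row 5, column 7 = 3: row 5 has {4,5,6,7}; col 7 has {1,2,4,5,6,7}; region has {4,5,7} → only 3 remains.
row 6, column 1 = 6: row 6 has {1,3,4,5,7}; col 1 has {2,3,4,5,7}; region has {1,4,5,7} → only 6 remains.
row 6, column 3 = 2: row 6 has {1,3,4,5,6,7}; col 3 has {6,7}; region has {1,4,5,6,7} → only 2 remains.
row 7, column 3 = 3: row 7 has {4,5,7}; col 3 has {2,6,7}; region has {1,2,4,5,6,7} → only 3 remains.
row 2, column 1 = 1: row 2 has {2,5}; col 1 has {2,3,4,5,6,7}; region has {2,3,5} → only 1 remains.
row 2, column 2 = 7: row 2 has {1,2,5}; col 2 has {1,2,3,4,5,6}; region has {1,2,3,5} → only 7 remains.
row 2, column 3 = 4: row 2 has {1,2,5,7}; col 3 has {2,3,6,7}; region has {1,2,3,5,7} → only 4 remains.
row 2, column 4 = 6: row 2 has {1,2,4,5,7}; col 4 has {3,4,5,7}; region has {1,2,3,4,5,7} → only 6 remains.
row 2, column 6 = 3: row 2 has {1,2,4,5,6,7}; col 6 has {4,7}; region has {2,4,6,7} → only 3 remains.
row 4, column 6 = 5: row 4 has {1,2,3,4,6,7}; col 6 has {3,4,7}; region has {1,2,3,4,6,7} → only 5 remains.
row 5, column 3 = 1: row 5 has {3,4,5,6,7}; col 3 has {2,3,4,6,7}; region has {3,4,5,6,7} → only 1 remains.
row 5, column 5 = 2: row 5 has {1,3,4,5,6,7}; col 5 has {3,4,5,6,7}; region has {1,3,4,5,6,7} → only 2 remains.
row 7, column 5 = 1: row 7 has {3,4,5,7}; col 5 has {2,3,4,5,6,7}; region has {3,4,5,7} → only 1 remains.
row 3, column 3 = 5: row 3 has {2,3,4,6,7}; col 3 has {1,2,3,4,6,7}; region has {2,3,4,6,7} → only 5 remains.
row 3, column 6 = 1: row 3 has {2,3,4,5,6,7}; col 6 has {3,4,5,7}; region has {2,3,4,5,6,7} → only 1 remains.
row 7, column 4 = 2: row 7 has {1,3,4,5,7}; col 4 has {3,4,5,6,7}; region has {1,3,4,5,7} → only 2 remains.
row 7, column 6 = 6: row 7 has {1,2,3,4,5,7}; col 6 has {1,3,4,5,7}; region has {1,2,3,4,5,7} → only 6 remains.
row 1, column 4 = 1: row 1 has {3,4,5,6,7}; col 4 has {2,3,4,5,6,7}; region has {3,4,5,6,7} → only 1 remains.
row 1, column 6 = 2: row 1 has {1,3,4,5,6,7}; col 6 has {1,3,4,5,6,7}; region has {1,3,4,5,6,7} → only 2 remains.

2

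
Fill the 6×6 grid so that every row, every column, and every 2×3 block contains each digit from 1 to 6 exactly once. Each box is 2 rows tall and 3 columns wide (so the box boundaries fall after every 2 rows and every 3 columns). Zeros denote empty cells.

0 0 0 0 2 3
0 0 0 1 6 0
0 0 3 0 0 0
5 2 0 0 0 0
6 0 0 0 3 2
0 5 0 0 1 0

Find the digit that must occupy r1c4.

r4c5 = 4: row 4 has {2,5}; col 5 has {1,2,3,6}; box has {} → only 4 remains.
r3c5 = 5: row 3 has {3}; col 5 has {1,2,3,4,6}; box has {4} → only 5 remains.
r3c4 = 2: in row 3, 2 can only go here (every other open cell in that row sees a 2).
r4c4 = 3: in row 4, 3 can only go here (every other open cell in that row sees a 3).
r5c4 = 5: in row 5, 5 can only go here (every other open cell in that row sees a 5).
r1c4 = 4: row 1 has {2,3}; col 4 has {1,2,3,5}; box has {1,2,3,6} → only 4 remains.

4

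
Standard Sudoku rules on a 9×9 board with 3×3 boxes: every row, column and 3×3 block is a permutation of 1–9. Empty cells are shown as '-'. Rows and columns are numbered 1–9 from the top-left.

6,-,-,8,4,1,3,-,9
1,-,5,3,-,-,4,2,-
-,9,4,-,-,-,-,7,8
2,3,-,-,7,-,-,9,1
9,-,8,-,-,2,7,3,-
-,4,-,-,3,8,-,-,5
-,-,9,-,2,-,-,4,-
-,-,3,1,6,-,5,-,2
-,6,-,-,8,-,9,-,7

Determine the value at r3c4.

2

r1c8 = 5 (sole candidate).
r2c5 = 9 (sole candidate).
r2c9 = 6 (sole candidate).
r3c1 = 3 (sole candidate).
r3c5 = 5 (sole candidate).
r3c6 = 6 (sole candidate).
r3c7 = 1 (sole candidate).
r4c3 = 6 (sole candidate).
r4c7 = 8 (sole candidate).
r5c5 = 1 (sole candidate).
r5c9 = 4 (sole candidate).
r6c1 = 7 (sole candidate).
r6c3 = 1 (sole candidate).
r6c8 = 6 (sole candidate).
r7c7 = 6 (sole candidate).
r7c9 = 3 (sole candidate).
r8c8 = 8 (sole candidate).
r9c3 = 2 (sole candidate).
r9c8 = 1 (sole candidate).
r1c3 = 7 (sole candidate).
r2c2 = 8 (sole candidate).
r2c6 = 7 (sole candidate).
r3c4 = 2: row 3 has {1,3,4,5,6,7,8,9}; col 4 has {1,3,8}; box has {1,3,4,5,6,7,8,9} → only 2 remains.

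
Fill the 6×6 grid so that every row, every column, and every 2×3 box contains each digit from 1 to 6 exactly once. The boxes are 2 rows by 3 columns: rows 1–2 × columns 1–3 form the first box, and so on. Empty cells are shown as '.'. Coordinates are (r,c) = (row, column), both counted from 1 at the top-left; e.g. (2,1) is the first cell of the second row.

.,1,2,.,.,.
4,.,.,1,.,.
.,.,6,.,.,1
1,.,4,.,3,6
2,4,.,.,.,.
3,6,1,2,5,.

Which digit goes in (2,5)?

(3,1) = 5: row 3 has {1,6}; col 1 has {1,2,3,4}; box has {1,4,6} → only 5 remains.
(3,4) = 4: row 3 has {1,5,6}; col 4 has {1,2}; box has {1,3,6} → only 4 remains.
(3,5) = 2: row 3 has {1,4,5,6}; col 5 has {3,5}; box has {1,3,4,6} → only 2 remains.
(4,2) = 2: row 4 has {1,3,4,6}; col 2 has {1,4,6}; box has {1,4,5,6} → only 2 remains.
(4,4) = 5: row 4 has {1,2,3,4,6}; col 4 has {1,2,4}; box has {1,2,3,4,6} → only 5 remains.
(5,3) = 5: row 5 has {2,4}; col 3 has {1,2,4,6}; box has {1,2,3,4,6} → only 5 remains.
(5,6) = 3: row 5 has {2,4,5}; col 6 has {1,6}; box has {2,5} → only 3 remains.
(6,6) = 4: row 6 has {1,2,3,5,6}; col 6 has {1,3,6}; box has {2,3,5} → only 4 remains.
(1,1) = 6: row 1 has {1,2}; col 1 has {1,2,3,4,5}; box has {1,2,4} → only 6 remains.
(1,4) = 3: row 1 has {1,2,6}; col 4 has {1,2,4,5}; box has {1} → only 3 remains.
(1,5) = 4: row 1 has {1,2,3,6}; col 5 has {2,3,5}; box has {1,3} → only 4 remains.
(1,6) = 5: row 1 has {1,2,3,4,6}; col 6 has {1,3,4,6}; box has {1,3,4} → only 5 remains.
(2,3) = 3: row 2 has {1,4}; col 3 has {1,2,4,5,6}; box has {1,2,4,6} → only 3 remains.
(2,5) = 6: row 2 has {1,3,4}; col 5 has {2,3,4,5}; box has {1,3,4,5} → only 6 remains.

6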